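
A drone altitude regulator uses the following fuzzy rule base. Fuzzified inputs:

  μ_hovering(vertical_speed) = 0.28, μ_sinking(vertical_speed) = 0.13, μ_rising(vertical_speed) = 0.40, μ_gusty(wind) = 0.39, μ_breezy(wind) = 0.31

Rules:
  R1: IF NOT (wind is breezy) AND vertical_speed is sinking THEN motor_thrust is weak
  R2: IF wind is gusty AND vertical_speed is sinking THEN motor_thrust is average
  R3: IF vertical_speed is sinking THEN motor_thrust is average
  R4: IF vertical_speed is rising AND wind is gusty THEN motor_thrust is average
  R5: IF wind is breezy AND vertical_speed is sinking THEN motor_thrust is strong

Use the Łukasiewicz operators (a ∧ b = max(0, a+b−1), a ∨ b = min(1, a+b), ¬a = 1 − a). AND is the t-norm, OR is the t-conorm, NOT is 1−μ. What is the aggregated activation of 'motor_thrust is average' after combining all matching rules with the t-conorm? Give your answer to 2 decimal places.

0.13

R1: ¬breezy=1−0.31=0.69, sinking=0.13; AND[max(0, a+b−1)] → w = 0.00
R2: gusty=0.39, sinking=0.13; AND[max(0, a+b−1)] → w = 0.00
R3: sinking=0.13 → w = 0.13
R4: rising=0.40, gusty=0.39; AND[max(0, a+b−1)] → w = 0.00
R5: breezy=0.31, sinking=0.13; AND[max(0, a+b−1)] → w = 0.00
Rules with consequent 'average': {R2, R3, R4} → strengths 0.00, 0.13, 0.00
Aggregate via t-conorm [min(1, a+b)]: 0.13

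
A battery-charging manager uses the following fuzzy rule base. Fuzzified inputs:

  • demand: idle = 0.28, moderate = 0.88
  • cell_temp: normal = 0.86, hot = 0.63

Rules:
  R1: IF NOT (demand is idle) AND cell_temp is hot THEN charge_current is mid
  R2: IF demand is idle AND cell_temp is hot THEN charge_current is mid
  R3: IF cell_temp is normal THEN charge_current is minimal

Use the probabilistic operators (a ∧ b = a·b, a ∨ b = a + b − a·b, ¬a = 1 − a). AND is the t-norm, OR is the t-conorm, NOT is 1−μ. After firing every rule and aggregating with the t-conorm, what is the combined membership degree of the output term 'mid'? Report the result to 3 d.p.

R1: ¬idle=1−0.28=0.72, hot=0.63; AND[a·b] → w = 0.4536
R2: idle=0.28, hot=0.63; AND[a·b] → w = 0.1764
R3: normal=0.86 → w = 0.8600
Rules with consequent 'mid': {R1, R2} → strengths 0.4536, 0.1764
Aggregate via t-conorm [a + b − a·b]: 0.5500

0.550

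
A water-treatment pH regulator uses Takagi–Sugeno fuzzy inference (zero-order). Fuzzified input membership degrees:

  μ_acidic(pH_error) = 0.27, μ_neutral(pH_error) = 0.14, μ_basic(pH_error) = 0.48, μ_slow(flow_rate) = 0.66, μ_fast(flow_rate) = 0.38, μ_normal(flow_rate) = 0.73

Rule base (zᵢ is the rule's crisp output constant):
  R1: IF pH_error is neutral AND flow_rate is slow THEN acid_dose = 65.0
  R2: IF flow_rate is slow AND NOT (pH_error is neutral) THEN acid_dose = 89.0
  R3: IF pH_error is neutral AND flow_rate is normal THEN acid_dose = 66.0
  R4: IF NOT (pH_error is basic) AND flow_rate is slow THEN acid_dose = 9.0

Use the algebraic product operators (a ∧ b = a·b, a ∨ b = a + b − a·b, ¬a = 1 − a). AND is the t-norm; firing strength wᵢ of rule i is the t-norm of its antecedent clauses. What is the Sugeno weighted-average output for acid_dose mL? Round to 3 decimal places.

R1 (z=65.0): neutral=0.14, slow=0.66; AND[a·b] → w = 0.0924
R2 (z=89.0): slow=0.66, ¬neutral=1−0.14=0.86; AND[a·b] → w = 0.5676
R3 (z=66.0): neutral=0.14, normal=0.73; AND[a·b] → w = 0.1022
R4 (z=9.0): ¬basic=1−0.48=0.52, slow=0.66; AND[a·b] → w = 0.3432
Weighted average = (0.0924·65.0 + 0.5676·89.0 + 0.1022·66.0 + 0.3432·9.0) / (0.0924 + 0.5676 + 0.1022 + 0.3432)
  = 66.3564 / 1.1054 = 60.029

60.029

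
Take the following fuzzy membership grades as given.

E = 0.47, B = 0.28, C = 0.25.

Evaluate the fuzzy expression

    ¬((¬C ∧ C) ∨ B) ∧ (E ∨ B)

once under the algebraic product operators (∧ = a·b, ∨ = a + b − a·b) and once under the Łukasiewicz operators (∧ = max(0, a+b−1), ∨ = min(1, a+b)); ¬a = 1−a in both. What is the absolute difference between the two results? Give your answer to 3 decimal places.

0.108

Under algebraic product:
  ¬C = 1 − 0.2500 = 0.7500
  ¬C ∧ C = a·b on (0.7500, 0.2500) = 0.1875
  (¬C ∧ C) ∨ B = a + b − a·b on (0.1875, 0.2800) = 0.4150
  ¬((¬C ∧ C) ∨ B) = 1 − 0.4150 = 0.5850
  E ∨ B = a + b − a·b on (0.4700, 0.2800) = 0.6184
  ¬((¬C ∧ C) ∨ B) ∧ (E ∨ B) = a·b on (0.5850, 0.6184) = 0.3618
  → value = 0.3618
Under Łukasiewicz:
  ¬C = 1 − 0.25 = 0.75
  ¬C ∧ C = max(0, a+b−1) on (0.75, 0.25) = 0.00
  (¬C ∧ C) ∨ B = min(1, a+b) on (0.00, 0.28) = 0.28
  ¬((¬C ∧ C) ∨ B) = 1 − 0.28 = 0.72
  E ∨ B = min(1, a+b) on (0.47, 0.28) = 0.75
  ¬((¬C ∧ C) ∨ B) ∧ (E ∨ B) = max(0, a+b−1) on (0.72, 0.75) = 0.47
  → value = 0.4700
|0.3618 − 0.4700| = 0.108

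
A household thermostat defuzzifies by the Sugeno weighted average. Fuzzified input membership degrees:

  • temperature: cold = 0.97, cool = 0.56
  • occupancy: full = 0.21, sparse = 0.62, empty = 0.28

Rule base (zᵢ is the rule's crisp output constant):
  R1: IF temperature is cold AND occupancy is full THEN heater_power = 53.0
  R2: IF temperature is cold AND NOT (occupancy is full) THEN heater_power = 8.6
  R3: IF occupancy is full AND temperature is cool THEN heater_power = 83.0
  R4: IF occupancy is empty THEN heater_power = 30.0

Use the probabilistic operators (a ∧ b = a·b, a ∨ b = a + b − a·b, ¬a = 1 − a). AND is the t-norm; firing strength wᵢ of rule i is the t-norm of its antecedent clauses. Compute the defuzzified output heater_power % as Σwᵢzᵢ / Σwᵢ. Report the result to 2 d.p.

R1 (z=53.0): cold=0.97, full=0.21; AND[a·b] → w = 0.2037
R2 (z=8.6): cold=0.97, ¬full=1−0.21=0.79; AND[a·b] → w = 0.7663
R3 (z=83.0): full=0.21, cool=0.56; AND[a·b] → w = 0.1176
R4 (z=30.0): empty=0.28 → w = 0.2800
Weighted average = (0.2037·53.0 + 0.7663·8.6 + 0.1176·83.0 + 0.2800·30.0) / (0.2037 + 0.7663 + 0.1176 + 0.2800)
  = 35.5471 / 1.3676 = 25.99

25.99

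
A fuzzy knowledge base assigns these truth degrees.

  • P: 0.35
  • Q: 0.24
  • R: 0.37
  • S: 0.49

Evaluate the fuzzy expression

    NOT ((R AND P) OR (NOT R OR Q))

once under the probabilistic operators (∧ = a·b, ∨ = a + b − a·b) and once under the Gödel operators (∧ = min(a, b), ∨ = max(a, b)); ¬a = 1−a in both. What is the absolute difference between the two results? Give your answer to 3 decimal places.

Under probabilistic:
  R AND P = a·b on (0.3700, 0.3500) = 0.1295
  NOT R = 1 − 0.3700 = 0.6300
  NOT R OR Q = a + b − a·b on (0.6300, 0.2400) = 0.7188
  (R AND P) OR (NOT R OR Q) = a + b − a·b on (0.1295, 0.7188) = 0.7552
  NOT ((R AND P) OR (NOT R OR Q)) = 1 − 0.7552 = 0.2448
  → value = 0.2448
Under Gödel:
  R AND P = min(a, b) on (0.37, 0.35) = 0.35
  NOT R = 1 − 0.37 = 0.63
  NOT R OR Q = max(a, b) on (0.63, 0.24) = 0.63
  (R AND P) OR (NOT R OR Q) = max(a, b) on (0.35, 0.63) = 0.63
  NOT ((R AND P) OR (NOT R OR Q)) = 1 − 0.63 = 0.37
  → value = 0.3700
|0.2448 − 0.3700| = 0.125

0.125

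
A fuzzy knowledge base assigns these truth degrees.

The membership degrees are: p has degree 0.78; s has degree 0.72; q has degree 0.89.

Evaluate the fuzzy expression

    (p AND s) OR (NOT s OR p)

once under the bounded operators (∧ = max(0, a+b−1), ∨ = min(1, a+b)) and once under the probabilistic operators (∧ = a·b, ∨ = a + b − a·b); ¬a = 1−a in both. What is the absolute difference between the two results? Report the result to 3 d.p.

0.069

Under bounded:
  p AND s = max(0, a+b−1) on (0.78, 0.72) = 0.50
  NOT s = 1 − 0.72 = 0.28
  NOT s OR p = min(1, a+b) on (0.28, 0.78) = 1.00
  (p AND s) OR (NOT s OR p) = min(1, a+b) on (0.50, 1.00) = 1.00
  → value = 1.0000
Under probabilistic:
  p AND s = a·b on (0.7800, 0.7200) = 0.5616
  NOT s = 1 − 0.7200 = 0.2800
  NOT s OR p = a + b − a·b on (0.2800, 0.7800) = 0.8416
  (p AND s) OR (NOT s OR p) = a + b − a·b on (0.5616, 0.8416) = 0.9306
  → value = 0.9306
|1.0000 − 0.9306| = 0.069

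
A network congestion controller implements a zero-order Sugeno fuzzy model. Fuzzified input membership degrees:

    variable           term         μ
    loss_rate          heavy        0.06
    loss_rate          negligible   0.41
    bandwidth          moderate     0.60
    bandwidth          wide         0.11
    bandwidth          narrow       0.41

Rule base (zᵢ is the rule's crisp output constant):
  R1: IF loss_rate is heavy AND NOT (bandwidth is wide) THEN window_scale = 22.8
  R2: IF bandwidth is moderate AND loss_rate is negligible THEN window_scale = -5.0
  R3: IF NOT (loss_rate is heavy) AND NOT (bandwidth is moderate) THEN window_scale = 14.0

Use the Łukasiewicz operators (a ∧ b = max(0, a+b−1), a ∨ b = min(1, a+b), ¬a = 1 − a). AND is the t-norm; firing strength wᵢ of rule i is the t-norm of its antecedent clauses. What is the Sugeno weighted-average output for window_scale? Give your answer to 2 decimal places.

R1 (z=22.8): heavy=0.06, ¬wide=1−0.11=0.89; AND[max(0, a+b−1)] → w = 0.00
R2 (z=-5.0): moderate=0.60, negligible=0.41; AND[max(0, a+b−1)] → w = 0.01
R3 (z=14.0): ¬heavy=1−0.06=0.94, ¬moderate=1−0.60=0.40; AND[max(0, a+b−1)] → w = 0.34
Weighted average = (0.00·22.8 + 0.01·-5.0 + 0.34·14.0) / (0.00 + 0.01 + 0.34)
  = 4.7100 / 0.3500 = 13.46

13.46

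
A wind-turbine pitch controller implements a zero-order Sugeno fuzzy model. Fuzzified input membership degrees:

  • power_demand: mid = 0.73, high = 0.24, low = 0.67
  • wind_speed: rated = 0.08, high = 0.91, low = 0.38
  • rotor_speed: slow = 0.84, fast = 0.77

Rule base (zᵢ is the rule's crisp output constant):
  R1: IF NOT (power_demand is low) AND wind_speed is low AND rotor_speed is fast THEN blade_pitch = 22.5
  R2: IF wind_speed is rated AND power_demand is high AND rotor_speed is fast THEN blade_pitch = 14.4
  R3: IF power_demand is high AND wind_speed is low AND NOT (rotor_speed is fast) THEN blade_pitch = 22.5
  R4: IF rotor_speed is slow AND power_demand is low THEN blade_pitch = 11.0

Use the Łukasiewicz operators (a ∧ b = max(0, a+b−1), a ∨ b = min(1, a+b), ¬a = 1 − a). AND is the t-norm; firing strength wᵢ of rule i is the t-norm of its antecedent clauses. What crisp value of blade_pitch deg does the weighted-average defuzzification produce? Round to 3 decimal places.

R1 (z=22.5): ¬low=1−0.67=0.33, low=0.38, fast=0.77; AND[max(0, a+b−1)] → w = 0.00
R2 (z=14.4): rated=0.08, high=0.24, fast=0.77; AND[max(0, a+b−1)] → w = 0.00
R3 (z=22.5): high=0.24, low=0.38, ¬fast=1−0.77=0.23; AND[max(0, a+b−1)] → w = 0.00
R4 (z=11.0): slow=0.84, low=0.67; AND[max(0, a+b−1)] → w = 0.51
Weighted average = (0.00·22.5 + 0.00·14.4 + 0.00·22.5 + 0.51·11.0) / (0.00 + 0.00 + 0.00 + 0.51)
  = 5.6100 / 0.5100 = 11.000

11.000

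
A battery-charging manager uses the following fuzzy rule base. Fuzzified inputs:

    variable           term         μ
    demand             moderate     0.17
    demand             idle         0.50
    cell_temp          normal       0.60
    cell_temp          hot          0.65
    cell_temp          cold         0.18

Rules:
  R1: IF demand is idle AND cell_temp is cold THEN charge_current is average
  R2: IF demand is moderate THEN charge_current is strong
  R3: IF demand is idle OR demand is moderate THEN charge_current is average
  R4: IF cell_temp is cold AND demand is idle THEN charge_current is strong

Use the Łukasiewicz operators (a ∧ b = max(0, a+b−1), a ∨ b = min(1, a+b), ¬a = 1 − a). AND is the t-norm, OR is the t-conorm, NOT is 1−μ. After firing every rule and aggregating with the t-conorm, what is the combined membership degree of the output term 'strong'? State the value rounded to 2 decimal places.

0.17

R1: idle=0.50, cold=0.18; AND[max(0, a+b−1)] → w = 0.00
R2: moderate=0.17 → w = 0.17
R3: idle=0.50, moderate=0.17; OR[min(1, a+b)] → w = 0.67
R4: cold=0.18, idle=0.50; AND[max(0, a+b−1)] → w = 0.00
Rules with consequent 'strong': {R2, R4} → strengths 0.17, 0.00
Aggregate via t-conorm [min(1, a+b)]: 0.17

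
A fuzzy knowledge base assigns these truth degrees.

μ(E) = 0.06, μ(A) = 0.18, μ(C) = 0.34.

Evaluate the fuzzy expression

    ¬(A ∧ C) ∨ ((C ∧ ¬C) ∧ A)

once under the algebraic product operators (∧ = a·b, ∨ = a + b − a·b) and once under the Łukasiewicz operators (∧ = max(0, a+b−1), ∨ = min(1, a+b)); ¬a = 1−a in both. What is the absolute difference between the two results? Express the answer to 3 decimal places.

Under algebraic product:
  A ∧ C = a·b on (0.1800, 0.3400) = 0.0612
  ¬(A ∧ C) = 1 − 0.0612 = 0.9388
  ¬C = 1 − 0.3400 = 0.6600
  C ∧ ¬C = a·b on (0.3400, 0.6600) = 0.2244
  (C ∧ ¬C) ∧ A = a·b on (0.2244, 0.1800) = 0.0404
  ¬(A ∧ C) ∨ ((C ∧ ¬C) ∧ A) = a + b − a·b on (0.9388, 0.0404) = 0.9413
  → value = 0.9413
Under Łukasiewicz:
  A ∧ C = max(0, a+b−1) on (0.18, 0.34) = 0.00
  ¬(A ∧ C) = 1 − 0.00 = 1.00
  ¬C = 1 − 0.34 = 0.66
  C ∧ ¬C = max(0, a+b−1) on (0.34, 0.66) = 0.00
  (C ∧ ¬C) ∧ A = max(0, a+b−1) on (0.00, 0.18) = 0.00
  ¬(A ∧ C) ∨ ((C ∧ ¬C) ∧ A) = min(1, a+b) on (1.00, 0.00) = 1.00
  → value = 1.0000
|0.9413 − 1.0000| = 0.059

0.059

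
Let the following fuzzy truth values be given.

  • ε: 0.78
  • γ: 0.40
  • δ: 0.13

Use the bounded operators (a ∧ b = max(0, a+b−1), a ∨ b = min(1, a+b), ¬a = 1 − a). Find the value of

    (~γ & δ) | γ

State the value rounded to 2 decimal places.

0.40

~γ = 1 − 0.40 = 0.60
~γ & δ = max(0, a+b−1) on (0.60, 0.13) = 0.00
(~γ & δ) | γ = min(1, a+b) on (0.00, 0.40) = 0.40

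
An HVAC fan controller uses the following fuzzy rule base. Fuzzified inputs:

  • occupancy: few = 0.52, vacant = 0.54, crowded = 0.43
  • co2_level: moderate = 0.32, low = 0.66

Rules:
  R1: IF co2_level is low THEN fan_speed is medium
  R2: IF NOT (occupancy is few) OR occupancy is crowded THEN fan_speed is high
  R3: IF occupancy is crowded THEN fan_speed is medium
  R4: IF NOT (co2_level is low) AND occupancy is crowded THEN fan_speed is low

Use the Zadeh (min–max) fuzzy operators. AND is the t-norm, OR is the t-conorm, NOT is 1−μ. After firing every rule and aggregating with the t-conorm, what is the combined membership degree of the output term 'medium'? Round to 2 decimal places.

R1: low=0.66 → w = 0.66
R2: ¬few=1−0.52=0.48, crowded=0.43; OR[max(a, b)] → w = 0.48
R3: crowded=0.43 → w = 0.43
R4: ¬low=1−0.66=0.34, crowded=0.43; AND[min(a, b)] → w = 0.34
Rules with consequent 'medium': {R1, R3} → strengths 0.66, 0.43
Aggregate via t-conorm [max(a, b)]: 0.66

0.66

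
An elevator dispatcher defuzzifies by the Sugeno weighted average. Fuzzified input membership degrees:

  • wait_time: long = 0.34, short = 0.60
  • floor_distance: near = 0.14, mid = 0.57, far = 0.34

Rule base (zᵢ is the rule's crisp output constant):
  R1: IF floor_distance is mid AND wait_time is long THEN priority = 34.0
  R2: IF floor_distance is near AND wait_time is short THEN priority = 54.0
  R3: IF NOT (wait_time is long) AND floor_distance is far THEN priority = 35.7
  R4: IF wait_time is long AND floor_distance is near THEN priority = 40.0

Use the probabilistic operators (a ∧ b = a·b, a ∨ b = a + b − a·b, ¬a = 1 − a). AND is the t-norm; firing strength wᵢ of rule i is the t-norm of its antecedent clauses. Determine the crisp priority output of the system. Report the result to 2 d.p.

38.27

R1 (z=34.0): mid=0.57, long=0.34; AND[a·b] → w = 0.1938
R2 (z=54.0): near=0.14, short=0.60; AND[a·b] → w = 0.0840
R3 (z=35.7): ¬long=1−0.34=0.66, far=0.34; AND[a·b] → w = 0.2244
R4 (z=40.0): long=0.34, near=0.14; AND[a·b] → w = 0.0476
Weighted average = (0.1938·34.0 + 0.0840·54.0 + 0.2244·35.7 + 0.0476·40.0) / (0.1938 + 0.0840 + 0.2244 + 0.0476)
  = 21.0403 / 0.5498 = 38.27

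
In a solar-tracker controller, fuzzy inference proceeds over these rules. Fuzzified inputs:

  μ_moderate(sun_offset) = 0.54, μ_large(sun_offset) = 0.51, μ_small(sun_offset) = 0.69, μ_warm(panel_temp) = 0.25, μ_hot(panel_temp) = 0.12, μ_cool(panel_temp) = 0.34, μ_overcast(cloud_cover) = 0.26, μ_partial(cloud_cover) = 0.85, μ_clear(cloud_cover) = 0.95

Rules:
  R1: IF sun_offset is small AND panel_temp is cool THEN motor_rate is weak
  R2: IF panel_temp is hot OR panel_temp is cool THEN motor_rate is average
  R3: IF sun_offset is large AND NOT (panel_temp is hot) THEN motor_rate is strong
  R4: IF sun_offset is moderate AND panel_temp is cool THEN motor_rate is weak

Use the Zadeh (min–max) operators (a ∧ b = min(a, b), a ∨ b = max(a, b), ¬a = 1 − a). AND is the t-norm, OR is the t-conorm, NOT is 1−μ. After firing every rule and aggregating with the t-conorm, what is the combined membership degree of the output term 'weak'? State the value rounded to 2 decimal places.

0.34

R1: small=0.69, cool=0.34; AND[min(a, b)] → w = 0.34
R2: hot=0.12, cool=0.34; OR[max(a, b)] → w = 0.34
R3: large=0.51, ¬hot=1−0.12=0.88; AND[min(a, b)] → w = 0.51
R4: moderate=0.54, cool=0.34; AND[min(a, b)] → w = 0.34
Rules with consequent 'weak': {R1, R4} → strengths 0.34, 0.34
Aggregate via t-conorm [max(a, b)]: 0.34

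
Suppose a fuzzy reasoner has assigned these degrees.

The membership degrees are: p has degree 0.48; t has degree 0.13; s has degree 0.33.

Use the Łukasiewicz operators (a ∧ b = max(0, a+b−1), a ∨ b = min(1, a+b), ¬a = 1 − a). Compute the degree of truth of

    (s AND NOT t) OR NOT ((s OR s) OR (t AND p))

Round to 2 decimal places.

0.54

NOT t = 1 − 0.13 = 0.87
s AND NOT t = max(0, a+b−1) on (0.33, 0.87) = 0.20
s OR s = min(1, a+b) on (0.33, 0.33) = 0.66
t AND p = max(0, a+b−1) on (0.13, 0.48) = 0.00
(s OR s) OR (t AND p) = min(1, a+b) on (0.66, 0.00) = 0.66
NOT ((s OR s) OR (t AND p)) = 1 − 0.66 = 0.34
(s AND NOT t) OR NOT ((s OR s) OR (t AND p)) = min(1, a+b) on (0.20, 0.34) = 0.54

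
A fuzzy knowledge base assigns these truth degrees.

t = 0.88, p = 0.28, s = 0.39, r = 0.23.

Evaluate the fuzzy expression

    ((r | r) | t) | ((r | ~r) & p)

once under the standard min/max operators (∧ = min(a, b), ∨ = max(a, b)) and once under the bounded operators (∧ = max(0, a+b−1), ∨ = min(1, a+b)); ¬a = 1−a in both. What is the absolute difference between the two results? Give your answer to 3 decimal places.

0.120

Under standard min/max:
  r | r = max(a, b) on (0.23, 0.23) = 0.23
  (r | r) | t = max(a, b) on (0.23, 0.88) = 0.88
  ~r = 1 − 0.23 = 0.77
  r | ~r = max(a, b) on (0.23, 0.77) = 0.77
  (r | ~r) & p = min(a, b) on (0.77, 0.28) = 0.28
  ((r | r) | t) | ((r | ~r) & p) = max(a, b) on (0.88, 0.28) = 0.88
  → value = 0.8800
Under bounded:
  r | r = min(1, a+b) on (0.23, 0.23) = 0.46
  (r | r) | t = min(1, a+b) on (0.46, 0.88) = 1.00
  ~r = 1 − 0.23 = 0.77
  r | ~r = min(1, a+b) on (0.23, 0.77) = 1.00
  (r | ~r) & p = max(0, a+b−1) on (1.00, 0.28) = 0.28
  ((r | r) | t) | ((r | ~r) & p) = min(1, a+b) on (1.00, 0.28) = 1.00
  → value = 1.0000
|0.8800 − 1.0000| = 0.120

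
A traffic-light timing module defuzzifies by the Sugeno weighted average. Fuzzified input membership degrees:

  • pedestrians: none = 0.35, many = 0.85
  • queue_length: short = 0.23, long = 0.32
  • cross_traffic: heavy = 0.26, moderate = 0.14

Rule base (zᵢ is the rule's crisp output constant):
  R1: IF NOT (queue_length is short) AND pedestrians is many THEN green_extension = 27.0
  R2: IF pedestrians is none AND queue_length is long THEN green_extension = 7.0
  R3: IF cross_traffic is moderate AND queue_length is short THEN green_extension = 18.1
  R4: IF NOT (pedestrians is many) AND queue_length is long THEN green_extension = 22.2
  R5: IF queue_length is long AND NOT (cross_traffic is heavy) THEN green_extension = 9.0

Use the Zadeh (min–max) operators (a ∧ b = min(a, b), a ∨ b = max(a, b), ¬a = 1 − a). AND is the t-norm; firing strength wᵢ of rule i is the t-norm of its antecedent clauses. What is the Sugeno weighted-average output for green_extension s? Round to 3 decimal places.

R1 (z=27.0): ¬short=1−0.23=0.77, many=0.85; AND[min(a, b)] → w = 0.77
R2 (z=7.0): none=0.35, long=0.32; AND[min(a, b)] → w = 0.32
R3 (z=18.1): moderate=0.14, short=0.23; AND[min(a, b)] → w = 0.14
R4 (z=22.2): ¬many=1−0.85=0.15, long=0.32; AND[min(a, b)] → w = 0.15
R5 (z=9.0): long=0.32, ¬heavy=1−0.26=0.74; AND[min(a, b)] → w = 0.32
Weighted average = (0.77·27.0 + 0.32·7.0 + 0.14·18.1 + 0.15·22.2 + 0.32·9.0) / (0.77 + 0.32 + 0.14 + 0.15 + 0.32)
  = 31.7740 / 1.7000 = 18.691

18.691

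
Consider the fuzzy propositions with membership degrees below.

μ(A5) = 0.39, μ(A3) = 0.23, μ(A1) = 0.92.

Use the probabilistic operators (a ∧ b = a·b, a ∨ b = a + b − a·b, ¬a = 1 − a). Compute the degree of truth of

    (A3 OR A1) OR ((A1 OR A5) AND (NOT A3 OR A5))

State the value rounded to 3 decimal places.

A3 OR A1 = a + b − a·b on (0.2300, 0.9200) = 0.9384
A1 OR A5 = a + b − a·b on (0.9200, 0.3900) = 0.9512
NOT A3 = 1 − 0.2300 = 0.7700
NOT A3 OR A5 = a + b − a·b on (0.7700, 0.3900) = 0.8597
(A1 OR A5) AND (NOT A3 OR A5) = a·b on (0.9512, 0.8597) = 0.8177
(A3 OR A1) OR ((A1 OR A5) AND (NOT A3 OR A5)) = a + b − a·b on (0.9384, 0.8177) = 0.9888

0.989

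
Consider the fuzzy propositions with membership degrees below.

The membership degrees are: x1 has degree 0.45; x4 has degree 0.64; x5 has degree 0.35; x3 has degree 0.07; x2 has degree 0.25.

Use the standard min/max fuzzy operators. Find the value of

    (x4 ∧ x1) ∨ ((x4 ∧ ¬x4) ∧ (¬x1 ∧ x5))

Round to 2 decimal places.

x4 ∧ x1 = min(a, b) on (0.64, 0.45) = 0.45
¬x4 = 1 − 0.64 = 0.36
x4 ∧ ¬x4 = min(a, b) on (0.64, 0.36) = 0.36
¬x1 = 1 − 0.45 = 0.55
¬x1 ∧ x5 = min(a, b) on (0.55, 0.35) = 0.35
(x4 ∧ ¬x4) ∧ (¬x1 ∧ x5) = min(a, b) on (0.36, 0.35) = 0.35
(x4 ∧ x1) ∨ ((x4 ∧ ¬x4) ∧ (¬x1 ∧ x5)) = max(a, b) on (0.45, 0.35) = 0.45

0.45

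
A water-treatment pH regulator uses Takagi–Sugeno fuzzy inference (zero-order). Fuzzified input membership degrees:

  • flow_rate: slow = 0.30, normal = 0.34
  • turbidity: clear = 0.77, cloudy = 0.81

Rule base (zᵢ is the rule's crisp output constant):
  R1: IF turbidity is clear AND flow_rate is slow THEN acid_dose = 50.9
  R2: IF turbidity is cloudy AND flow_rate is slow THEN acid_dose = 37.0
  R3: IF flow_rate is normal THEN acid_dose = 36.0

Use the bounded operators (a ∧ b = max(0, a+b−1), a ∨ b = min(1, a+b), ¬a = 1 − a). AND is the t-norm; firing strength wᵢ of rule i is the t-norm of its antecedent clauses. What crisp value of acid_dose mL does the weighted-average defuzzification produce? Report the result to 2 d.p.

R1 (z=50.9): clear=0.77, slow=0.30; AND[max(0, a+b−1)] → w = 0.07
R2 (z=37.0): cloudy=0.81, slow=0.30; AND[max(0, a+b−1)] → w = 0.11
R3 (z=36.0): normal=0.34 → w = 0.34
Weighted average = (0.07·50.9 + 0.11·37.0 + 0.34·36.0) / (0.07 + 0.11 + 0.34)
  = 19.8730 / 0.5200 = 38.22

38.22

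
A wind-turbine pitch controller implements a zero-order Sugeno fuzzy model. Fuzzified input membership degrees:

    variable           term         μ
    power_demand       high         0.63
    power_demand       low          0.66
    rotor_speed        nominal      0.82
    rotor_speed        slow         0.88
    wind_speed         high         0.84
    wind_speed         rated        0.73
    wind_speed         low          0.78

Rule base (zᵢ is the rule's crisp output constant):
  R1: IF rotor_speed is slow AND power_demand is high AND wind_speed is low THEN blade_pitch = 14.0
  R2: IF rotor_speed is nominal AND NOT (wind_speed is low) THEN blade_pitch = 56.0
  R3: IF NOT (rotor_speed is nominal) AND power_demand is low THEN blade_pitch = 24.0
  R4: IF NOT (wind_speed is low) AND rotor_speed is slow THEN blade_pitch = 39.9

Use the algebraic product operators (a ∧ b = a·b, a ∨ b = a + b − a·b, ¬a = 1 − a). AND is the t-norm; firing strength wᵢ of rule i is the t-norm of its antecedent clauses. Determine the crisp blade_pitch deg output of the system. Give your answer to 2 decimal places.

28.89

R1 (z=14.0): slow=0.88, high=0.63, low=0.78; AND[a·b] → w = 0.4324
R2 (z=56.0): nominal=0.82, ¬low=1−0.78=0.22; AND[a·b] → w = 0.1804
R3 (z=24.0): ¬nominal=1−0.82=0.18, low=0.66; AND[a·b] → w = 0.1188
R4 (z=39.9): ¬low=1−0.78=0.22, slow=0.88; AND[a·b] → w = 0.1936
Weighted average = (0.4324·14.0 + 0.1804·56.0 + 0.1188·24.0 + 0.1936·39.9) / (0.4324 + 0.1804 + 0.1188 + 0.1936)
  = 26.7323 / 0.9252 = 28.89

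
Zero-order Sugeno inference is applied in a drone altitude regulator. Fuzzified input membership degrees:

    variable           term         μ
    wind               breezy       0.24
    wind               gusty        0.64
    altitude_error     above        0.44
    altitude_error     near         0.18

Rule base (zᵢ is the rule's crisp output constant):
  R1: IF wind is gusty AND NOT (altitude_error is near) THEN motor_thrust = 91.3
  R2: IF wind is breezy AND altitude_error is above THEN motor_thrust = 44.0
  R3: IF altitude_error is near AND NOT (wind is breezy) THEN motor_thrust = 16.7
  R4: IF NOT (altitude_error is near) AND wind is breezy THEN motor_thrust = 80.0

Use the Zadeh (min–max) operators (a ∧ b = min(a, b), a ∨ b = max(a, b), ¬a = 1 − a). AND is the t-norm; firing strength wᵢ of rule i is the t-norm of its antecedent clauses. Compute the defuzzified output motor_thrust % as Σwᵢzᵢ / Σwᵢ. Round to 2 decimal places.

R1 (z=91.3): gusty=0.64, ¬near=1−0.18=0.82; AND[min(a, b)] → w = 0.64
R2 (z=44.0): breezy=0.24, above=0.44; AND[min(a, b)] → w = 0.24
R3 (z=16.7): near=0.18, ¬breezy=1−0.24=0.76; AND[min(a, b)] → w = 0.18
R4 (z=80.0): ¬near=1−0.18=0.82, breezy=0.24; AND[min(a, b)] → w = 0.24
Weighted average = (0.64·91.3 + 0.24·44.0 + 0.18·16.7 + 0.24·80.0) / (0.64 + 0.24 + 0.18 + 0.24)
  = 91.1980 / 1.3000 = 70.15

70.15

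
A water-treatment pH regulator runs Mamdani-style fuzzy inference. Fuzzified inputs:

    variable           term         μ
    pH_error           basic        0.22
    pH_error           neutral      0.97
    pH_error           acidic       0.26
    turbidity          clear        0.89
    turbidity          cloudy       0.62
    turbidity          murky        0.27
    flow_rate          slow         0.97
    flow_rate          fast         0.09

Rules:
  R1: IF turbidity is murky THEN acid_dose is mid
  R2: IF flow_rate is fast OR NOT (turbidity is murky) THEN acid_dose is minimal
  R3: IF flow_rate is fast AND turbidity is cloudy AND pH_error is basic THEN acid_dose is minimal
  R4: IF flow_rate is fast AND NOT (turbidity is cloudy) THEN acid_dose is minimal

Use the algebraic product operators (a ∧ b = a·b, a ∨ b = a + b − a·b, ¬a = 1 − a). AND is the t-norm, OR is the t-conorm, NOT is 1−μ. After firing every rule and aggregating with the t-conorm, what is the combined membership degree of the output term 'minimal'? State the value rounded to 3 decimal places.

0.766

R1: murky=0.27 → w = 0.2700
R2: fast=0.09, ¬murky=1−0.27=0.73; OR[a + b − a·b] → w = 0.7543
R3: fast=0.09, cloudy=0.62, basic=0.22; AND[a·b] → w = 0.0123
R4: fast=0.09, ¬cloudy=1−0.62=0.38; AND[a·b] → w = 0.0342
Rules with consequent 'minimal': {R2, R3, R4} → strengths 0.7543, 0.0123, 0.0342
Aggregate via t-conorm [a + b − a·b]: 0.7656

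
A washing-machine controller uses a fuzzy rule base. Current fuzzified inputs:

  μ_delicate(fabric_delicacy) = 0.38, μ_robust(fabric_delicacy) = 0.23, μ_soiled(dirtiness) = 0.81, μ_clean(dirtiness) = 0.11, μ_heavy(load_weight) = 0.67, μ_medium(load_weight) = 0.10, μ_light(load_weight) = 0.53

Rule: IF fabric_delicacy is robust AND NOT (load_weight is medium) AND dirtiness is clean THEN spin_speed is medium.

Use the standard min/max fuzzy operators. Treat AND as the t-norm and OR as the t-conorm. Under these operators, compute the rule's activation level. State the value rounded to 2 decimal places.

firing strength: robust=0.23, ¬medium=1−0.10=0.90, clean=0.11; AND[min(a, b)] → w = 0.11

0.11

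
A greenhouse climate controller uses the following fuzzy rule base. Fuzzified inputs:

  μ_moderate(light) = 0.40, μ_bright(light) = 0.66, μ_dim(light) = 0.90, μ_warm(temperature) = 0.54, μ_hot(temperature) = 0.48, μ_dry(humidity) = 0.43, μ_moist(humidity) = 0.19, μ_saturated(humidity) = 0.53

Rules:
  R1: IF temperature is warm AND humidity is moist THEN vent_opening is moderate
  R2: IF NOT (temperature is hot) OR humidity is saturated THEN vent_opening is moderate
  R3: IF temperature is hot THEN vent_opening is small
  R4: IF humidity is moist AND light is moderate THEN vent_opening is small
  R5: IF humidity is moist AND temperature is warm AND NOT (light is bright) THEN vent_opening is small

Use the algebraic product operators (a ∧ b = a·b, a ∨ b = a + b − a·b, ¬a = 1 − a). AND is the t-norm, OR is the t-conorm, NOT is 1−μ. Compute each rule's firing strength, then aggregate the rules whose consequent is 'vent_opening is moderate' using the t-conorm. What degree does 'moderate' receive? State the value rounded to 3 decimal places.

0.798

R1: warm=0.54, moist=0.19; AND[a·b] → w = 0.1026
R2: ¬hot=1−0.48=0.52, saturated=0.53; OR[a + b − a·b] → w = 0.7744
R3: hot=0.48 → w = 0.4800
R4: moist=0.19, moderate=0.40; AND[a·b] → w = 0.0760
R5: moist=0.19, warm=0.54, ¬bright=1−0.66=0.34; AND[a·b] → w = 0.0349
Rules with consequent 'moderate': {R1, R2} → strengths 0.1026, 0.7744
Aggregate via t-conorm [a + b − a·b]: 0.7975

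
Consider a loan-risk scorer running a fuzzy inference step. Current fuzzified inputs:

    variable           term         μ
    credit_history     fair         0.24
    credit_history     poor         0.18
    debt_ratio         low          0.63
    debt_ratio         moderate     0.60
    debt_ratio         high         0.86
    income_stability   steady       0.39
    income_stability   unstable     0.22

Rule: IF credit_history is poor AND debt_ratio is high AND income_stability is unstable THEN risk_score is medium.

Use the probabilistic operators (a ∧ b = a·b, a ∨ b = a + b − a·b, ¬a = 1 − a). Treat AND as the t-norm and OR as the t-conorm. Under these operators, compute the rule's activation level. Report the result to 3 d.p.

firing strength: poor=0.18, high=0.86, unstable=0.22; AND[a·b] → w = 0.0341

0.034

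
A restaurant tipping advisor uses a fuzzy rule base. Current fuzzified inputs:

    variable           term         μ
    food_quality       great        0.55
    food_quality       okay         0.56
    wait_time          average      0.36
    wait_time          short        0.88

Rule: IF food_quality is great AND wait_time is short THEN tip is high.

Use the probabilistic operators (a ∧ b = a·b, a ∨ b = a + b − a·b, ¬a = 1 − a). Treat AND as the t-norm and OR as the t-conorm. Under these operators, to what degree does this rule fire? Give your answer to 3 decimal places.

0.484

firing strength: great=0.55, short=0.88; AND[a·b] → w = 0.4840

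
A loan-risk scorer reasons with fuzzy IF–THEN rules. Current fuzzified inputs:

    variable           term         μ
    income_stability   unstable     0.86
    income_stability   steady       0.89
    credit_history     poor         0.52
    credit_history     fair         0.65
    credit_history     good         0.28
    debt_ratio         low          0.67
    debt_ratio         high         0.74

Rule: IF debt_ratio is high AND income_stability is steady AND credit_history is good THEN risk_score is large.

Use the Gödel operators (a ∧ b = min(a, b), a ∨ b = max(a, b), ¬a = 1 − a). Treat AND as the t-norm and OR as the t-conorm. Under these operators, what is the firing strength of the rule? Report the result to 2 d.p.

0.28

firing strength: high=0.74, steady=0.89, good=0.28; AND[min(a, b)] → w = 0.28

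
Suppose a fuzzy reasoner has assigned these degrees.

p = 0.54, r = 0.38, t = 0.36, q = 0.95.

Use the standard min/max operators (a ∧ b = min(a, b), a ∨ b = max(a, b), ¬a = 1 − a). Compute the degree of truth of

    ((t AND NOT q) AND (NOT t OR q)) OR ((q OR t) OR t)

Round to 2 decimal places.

0.95

NOT q = 1 − 0.95 = 0.05
t AND NOT q = min(a, b) on (0.36, 0.05) = 0.05
NOT t = 1 − 0.36 = 0.64
NOT t OR q = max(a, b) on (0.64, 0.95) = 0.95
(t AND NOT q) AND (NOT t OR q) = min(a, b) on (0.05, 0.95) = 0.05
q OR t = max(a, b) on (0.95, 0.36) = 0.95
(q OR t) OR t = max(a, b) on (0.95, 0.36) = 0.95
((t AND NOT q) AND (NOT t OR q)) OR ((q OR t) OR t) = max(a, b) on (0.05, 0.95) = 0.95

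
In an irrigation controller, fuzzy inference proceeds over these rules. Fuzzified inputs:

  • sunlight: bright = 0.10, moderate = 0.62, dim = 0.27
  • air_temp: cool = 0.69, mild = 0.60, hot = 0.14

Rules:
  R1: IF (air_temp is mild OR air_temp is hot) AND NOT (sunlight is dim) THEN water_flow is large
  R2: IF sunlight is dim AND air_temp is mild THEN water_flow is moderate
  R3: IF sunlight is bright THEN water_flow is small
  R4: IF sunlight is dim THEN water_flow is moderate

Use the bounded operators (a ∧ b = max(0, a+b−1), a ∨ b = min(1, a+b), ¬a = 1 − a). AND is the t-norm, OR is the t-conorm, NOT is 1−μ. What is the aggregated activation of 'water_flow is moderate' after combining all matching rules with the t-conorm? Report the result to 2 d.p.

R1: (mild=0.60 OR hot=0.14) = 0.74; AND[max(0, a+b−1)] with ¬dim=1−0.27=0.73 → w = 0.47
R2: dim=0.27, mild=0.60; AND[max(0, a+b−1)] → w = 0.00
R3: bright=0.10 → w = 0.10
R4: dim=0.27 → w = 0.27
Rules with consequent 'moderate': {R2, R4} → strengths 0.00, 0.27
Aggregate via t-conorm [min(1, a+b)]: 0.27

0.27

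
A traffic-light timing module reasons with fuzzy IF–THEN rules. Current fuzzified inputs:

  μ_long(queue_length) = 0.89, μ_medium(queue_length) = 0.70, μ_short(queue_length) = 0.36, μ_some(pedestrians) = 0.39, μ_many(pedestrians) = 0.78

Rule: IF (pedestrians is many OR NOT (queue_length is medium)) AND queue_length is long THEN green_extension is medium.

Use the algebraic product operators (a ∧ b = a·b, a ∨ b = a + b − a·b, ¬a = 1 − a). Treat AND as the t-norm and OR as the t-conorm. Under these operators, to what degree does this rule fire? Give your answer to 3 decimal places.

0.753

firing strength: (many=0.78 OR ¬medium=1−0.70=0.30) = 0.8460; AND[a·b] with long=0.89 → w = 0.7529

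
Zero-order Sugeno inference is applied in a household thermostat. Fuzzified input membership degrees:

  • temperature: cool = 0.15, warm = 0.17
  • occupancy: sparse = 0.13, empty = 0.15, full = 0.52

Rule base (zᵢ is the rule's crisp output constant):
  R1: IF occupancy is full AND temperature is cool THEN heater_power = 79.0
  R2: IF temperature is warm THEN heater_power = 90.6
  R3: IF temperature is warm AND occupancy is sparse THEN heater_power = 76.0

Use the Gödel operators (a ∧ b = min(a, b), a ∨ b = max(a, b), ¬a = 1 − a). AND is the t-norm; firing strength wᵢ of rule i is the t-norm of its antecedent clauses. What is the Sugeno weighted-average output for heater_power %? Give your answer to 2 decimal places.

R1 (z=79.0): full=0.52, cool=0.15; AND[min(a, b)] → w = 0.15
R2 (z=90.6): warm=0.17 → w = 0.17
R3 (z=76.0): warm=0.17, sparse=0.13; AND[min(a, b)] → w = 0.13
Weighted average = (0.15·79.0 + 0.17·90.6 + 0.13·76.0) / (0.15 + 0.17 + 0.13)
  = 37.1320 / 0.4500 = 82.52

82.52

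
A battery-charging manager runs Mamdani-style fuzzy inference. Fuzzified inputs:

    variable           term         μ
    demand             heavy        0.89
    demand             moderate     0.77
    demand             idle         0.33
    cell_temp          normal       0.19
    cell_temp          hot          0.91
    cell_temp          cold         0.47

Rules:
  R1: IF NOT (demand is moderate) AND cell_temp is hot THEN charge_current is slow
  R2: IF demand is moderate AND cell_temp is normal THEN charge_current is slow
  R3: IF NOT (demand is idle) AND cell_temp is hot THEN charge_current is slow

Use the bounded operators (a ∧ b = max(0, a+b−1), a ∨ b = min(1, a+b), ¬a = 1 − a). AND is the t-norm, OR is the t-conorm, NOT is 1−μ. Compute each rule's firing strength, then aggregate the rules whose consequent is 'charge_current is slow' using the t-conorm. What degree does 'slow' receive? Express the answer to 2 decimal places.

R1: ¬moderate=1−0.77=0.23, hot=0.91; AND[max(0, a+b−1)] → w = 0.14
R2: moderate=0.77, normal=0.19; AND[max(0, a+b−1)] → w = 0.00
R3: ¬idle=1−0.33=0.67, hot=0.91; AND[max(0, a+b−1)] → w = 0.58
Rules with consequent 'slow': {R1, R2, R3} → strengths 0.14, 0.00, 0.58
Aggregate via t-conorm [min(1, a+b)]: 0.72

0.72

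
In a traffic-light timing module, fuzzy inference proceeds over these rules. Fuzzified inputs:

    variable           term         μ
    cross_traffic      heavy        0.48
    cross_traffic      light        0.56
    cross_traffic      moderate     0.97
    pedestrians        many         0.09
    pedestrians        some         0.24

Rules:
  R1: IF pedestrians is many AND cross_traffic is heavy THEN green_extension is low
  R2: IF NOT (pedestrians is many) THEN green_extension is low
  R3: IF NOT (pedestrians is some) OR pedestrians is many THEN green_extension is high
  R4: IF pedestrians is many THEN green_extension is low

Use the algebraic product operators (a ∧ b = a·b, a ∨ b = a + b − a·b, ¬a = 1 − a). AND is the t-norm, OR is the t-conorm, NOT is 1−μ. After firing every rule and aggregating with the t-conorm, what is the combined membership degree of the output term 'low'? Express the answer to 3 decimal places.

0.922

R1: many=0.09, heavy=0.48; AND[a·b] → w = 0.0432
R2: ¬many=1−0.09=0.91 → w = 0.9100
R3: ¬some=1−0.24=0.76, many=0.09; OR[a + b − a·b] → w = 0.7816
R4: many=0.09 → w = 0.0900
Rules with consequent 'low': {R1, R2, R4} → strengths 0.0432, 0.9100, 0.0900
Aggregate via t-conorm [a + b − a·b]: 0.9216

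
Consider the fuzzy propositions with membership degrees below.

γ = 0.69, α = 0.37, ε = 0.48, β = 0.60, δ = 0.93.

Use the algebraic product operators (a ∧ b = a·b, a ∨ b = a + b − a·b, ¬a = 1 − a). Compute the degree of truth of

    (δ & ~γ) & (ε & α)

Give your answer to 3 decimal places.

0.051

~γ = 1 − 0.6900 = 0.3100
δ & ~γ = a·b on (0.9300, 0.3100) = 0.2883
ε & α = a·b on (0.4800, 0.3700) = 0.1776
(δ & ~γ) & (ε & α) = a·b on (0.2883, 0.1776) = 0.0512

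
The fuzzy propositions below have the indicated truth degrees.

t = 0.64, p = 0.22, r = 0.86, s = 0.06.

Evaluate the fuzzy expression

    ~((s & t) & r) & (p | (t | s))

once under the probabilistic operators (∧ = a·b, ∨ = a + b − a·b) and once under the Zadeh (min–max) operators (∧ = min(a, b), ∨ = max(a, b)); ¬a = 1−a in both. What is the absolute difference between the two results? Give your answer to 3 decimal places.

Under probabilistic:
  s & t = a·b on (0.0600, 0.6400) = 0.0384
  (s & t) & r = a·b on (0.0384, 0.8600) = 0.0330
  ~((s & t) & r) = 1 − 0.0330 = 0.9670
  t | s = a + b − a·b on (0.6400, 0.0600) = 0.6616
  p | (t | s) = a + b − a·b on (0.2200, 0.6616) = 0.7360
  ~((s & t) & r) & (p | (t | s)) = a·b on (0.9670, 0.7360) = 0.7117
  → value = 0.7117
Under Zadeh (min–max):
  s & t = min(a, b) on (0.06, 0.64) = 0.06
  (s & t) & r = min(a, b) on (0.06, 0.86) = 0.06
  ~((s & t) & r) = 1 − 0.06 = 0.94
  t | s = max(a, b) on (0.64, 0.06) = 0.64
  p | (t | s) = max(a, b) on (0.22, 0.64) = 0.64
  ~((s & t) & r) & (p | (t | s)) = min(a, b) on (0.94, 0.64) = 0.64
  → value = 0.6400
|0.7117 − 0.6400| = 0.072

0.072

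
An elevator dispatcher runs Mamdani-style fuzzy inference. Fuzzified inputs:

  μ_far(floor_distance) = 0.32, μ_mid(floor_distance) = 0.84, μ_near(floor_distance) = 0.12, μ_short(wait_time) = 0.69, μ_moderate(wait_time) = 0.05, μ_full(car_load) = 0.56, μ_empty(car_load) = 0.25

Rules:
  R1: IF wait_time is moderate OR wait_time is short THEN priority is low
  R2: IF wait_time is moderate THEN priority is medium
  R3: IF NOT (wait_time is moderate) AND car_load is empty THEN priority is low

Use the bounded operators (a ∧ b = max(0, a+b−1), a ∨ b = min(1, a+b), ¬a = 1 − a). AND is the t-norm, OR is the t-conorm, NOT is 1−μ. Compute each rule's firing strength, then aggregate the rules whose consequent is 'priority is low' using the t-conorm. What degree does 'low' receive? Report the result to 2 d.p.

R1: moderate=0.05, short=0.69; OR[min(1, a+b)] → w = 0.74
R2: moderate=0.05 → w = 0.05
R3: ¬moderate=1−0.05=0.95, empty=0.25; AND[max(0, a+b−1)] → w = 0.20
Rules with consequent 'low': {R1, R3} → strengths 0.74, 0.20
Aggregate via t-conorm [min(1, a+b)]: 0.94

0.94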